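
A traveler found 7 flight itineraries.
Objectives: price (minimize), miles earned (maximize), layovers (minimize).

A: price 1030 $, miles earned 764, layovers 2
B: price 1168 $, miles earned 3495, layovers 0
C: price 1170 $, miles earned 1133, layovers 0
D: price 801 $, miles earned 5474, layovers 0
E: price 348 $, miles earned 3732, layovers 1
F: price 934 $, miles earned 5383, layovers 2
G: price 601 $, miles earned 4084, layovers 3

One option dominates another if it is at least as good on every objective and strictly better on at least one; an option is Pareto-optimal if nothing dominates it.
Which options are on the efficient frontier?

A: dominated by D (price 801≤1030, miles earned 5474≥764, layovers 0≤2).
B: dominated by D (price 801≤1168, miles earned 5474≥3495, layovers 0≤0).
C: dominated by B (price 1168≤1170, miles earned 3495≥1133, layovers 0≤0).
D: not dominated (best miles earned).
E: not dominated (best price).
F: dominated by D (price 801≤934, miles earned 5474≥5383, layovers 0≤2).
G: not dominated.

D, E, G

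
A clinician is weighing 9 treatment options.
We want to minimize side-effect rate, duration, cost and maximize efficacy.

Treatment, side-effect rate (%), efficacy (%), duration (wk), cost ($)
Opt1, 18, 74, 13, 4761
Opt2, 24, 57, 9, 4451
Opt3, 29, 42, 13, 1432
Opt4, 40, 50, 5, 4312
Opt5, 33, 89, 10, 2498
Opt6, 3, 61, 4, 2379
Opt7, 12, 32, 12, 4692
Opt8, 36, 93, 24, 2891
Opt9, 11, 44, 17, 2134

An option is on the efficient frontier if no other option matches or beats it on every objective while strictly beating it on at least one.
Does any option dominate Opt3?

Opt1: worse on cost (4761 vs 1432).
Opt2: worse on cost (4451 vs 1432).
Opt4: worse on side-effect rate (40 vs 29).
Opt5: worse on side-effect rate (33 vs 29).
Opt6: worse on cost (2379 vs 1432).
Opt7: worse on efficacy (32 vs 42).
Opt8: worse on side-effect rate (36 vs 29).
Opt9: worse on duration (17 vs 13).
No option is at least as good as Opt3 on every objective and strictly better on one.

No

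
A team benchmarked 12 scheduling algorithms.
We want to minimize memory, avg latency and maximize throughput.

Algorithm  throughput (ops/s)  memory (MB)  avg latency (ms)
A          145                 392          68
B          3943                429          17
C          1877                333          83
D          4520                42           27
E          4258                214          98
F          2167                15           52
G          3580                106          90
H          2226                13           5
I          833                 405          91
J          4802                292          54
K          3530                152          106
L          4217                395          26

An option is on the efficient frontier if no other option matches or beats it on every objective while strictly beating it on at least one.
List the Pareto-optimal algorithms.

B, D, H, J, L

A: dominated by D (throughput 4520≥145, memory 42≤392, avg latency 27≤68).
B: not dominated.
C: dominated by D (throughput 4520≥1877, memory 42≤333, avg latency 27≤83).
D: not dominated.
E: dominated by D (throughput 4520≥4258, memory 42≤214, avg latency 27≤98).
F: dominated by H (throughput 2226≥2167, memory 13≤15, avg latency 5≤52).
G: dominated by D (throughput 4520≥3580, memory 42≤106, avg latency 27≤90).
H: not dominated (best memory).
I: dominated by C (throughput 1877≥833, memory 333≤405, avg latency 83≤91).
J: not dominated (best throughput).
K: dominated by D (throughput 4520≥3530, memory 42≤152, avg latency 27≤106).
L: not dominated.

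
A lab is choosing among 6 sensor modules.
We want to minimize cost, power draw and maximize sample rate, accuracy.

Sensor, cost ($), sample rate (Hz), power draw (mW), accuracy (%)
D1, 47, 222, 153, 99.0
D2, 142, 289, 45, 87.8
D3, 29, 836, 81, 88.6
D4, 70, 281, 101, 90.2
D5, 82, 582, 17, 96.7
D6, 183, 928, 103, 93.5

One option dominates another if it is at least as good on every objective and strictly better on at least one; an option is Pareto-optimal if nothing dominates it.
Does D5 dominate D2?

Yes

D5 vs D2: cost 82≤142, sample rate 582≥289, power draw 17≤45, accuracy 96.7≥87.8 — D5 is at least as good on every objective with at least one strict improvement.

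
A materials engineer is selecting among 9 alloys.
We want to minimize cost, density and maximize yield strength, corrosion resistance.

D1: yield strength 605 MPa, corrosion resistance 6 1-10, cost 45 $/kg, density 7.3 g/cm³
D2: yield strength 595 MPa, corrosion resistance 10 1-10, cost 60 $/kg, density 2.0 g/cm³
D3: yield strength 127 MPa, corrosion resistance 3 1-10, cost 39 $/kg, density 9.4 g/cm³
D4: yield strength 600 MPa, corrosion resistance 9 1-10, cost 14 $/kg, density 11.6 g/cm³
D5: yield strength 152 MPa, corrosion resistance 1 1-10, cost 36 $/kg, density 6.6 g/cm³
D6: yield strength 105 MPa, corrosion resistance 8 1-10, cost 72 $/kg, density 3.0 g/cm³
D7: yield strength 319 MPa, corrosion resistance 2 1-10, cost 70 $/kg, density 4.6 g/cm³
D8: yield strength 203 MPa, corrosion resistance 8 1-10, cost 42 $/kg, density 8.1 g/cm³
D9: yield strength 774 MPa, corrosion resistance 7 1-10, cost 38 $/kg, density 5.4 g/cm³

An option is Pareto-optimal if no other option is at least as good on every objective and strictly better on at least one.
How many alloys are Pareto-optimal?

5

D1: dominated by D9 (yield strength 774≥605, corrosion resistance 7≥6, cost 38≤45, density 5.4≤7.3).
D2: not dominated (best corrosion resistance).
D3: dominated by D9 (yield strength 774≥127, corrosion resistance 7≥3, cost 38≤39, density 5.4≤9.4).
D4: not dominated (best cost).
D5: not dominated.
D6: dominated by D2 (yield strength 595≥105, corrosion resistance 10≥8, cost 60≤72, density 2.0≤3.0).
D7: dominated by D2 (yield strength 595≥319, corrosion resistance 10≥2, cost 60≤70, density 2.0≤4.6).
D8: not dominated.
D9: not dominated (best yield strength).
Pareto-optimal: D2, D4, D5, D8, D9 → 5.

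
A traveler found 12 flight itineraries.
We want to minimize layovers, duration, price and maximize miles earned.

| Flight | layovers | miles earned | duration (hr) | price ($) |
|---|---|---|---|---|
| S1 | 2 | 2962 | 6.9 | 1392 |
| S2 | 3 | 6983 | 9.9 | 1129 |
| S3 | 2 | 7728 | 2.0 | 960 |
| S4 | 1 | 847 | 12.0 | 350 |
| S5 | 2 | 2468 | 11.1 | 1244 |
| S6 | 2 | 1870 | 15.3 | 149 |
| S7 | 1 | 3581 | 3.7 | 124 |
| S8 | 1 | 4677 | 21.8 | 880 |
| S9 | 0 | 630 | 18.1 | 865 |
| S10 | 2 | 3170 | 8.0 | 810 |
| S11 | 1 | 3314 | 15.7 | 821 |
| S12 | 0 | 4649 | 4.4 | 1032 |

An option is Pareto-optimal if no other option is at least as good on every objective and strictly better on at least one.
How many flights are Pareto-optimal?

S1: dominated by S3 (layovers 2≤2, miles earned 7728≥2962, duration 2.0≤6.9, price 960≤1392).
S2: dominated by S3 (layovers 2≤3, miles earned 7728≥6983, duration 2.0≤9.9, price 960≤1129).
S3: not dominated (best miles earned).
S4: dominated by S7 (layovers 1≤1, miles earned 3581≥847, duration 3.7≤12.0, price 124≤350).
S5: dominated by S3 (layovers 2≤2, miles earned 7728≥2468, duration 2.0≤11.1, price 960≤1244).
S6: dominated by S7 (layovers 1≤2, miles earned 3581≥1870, duration 3.7≤15.3, price 124≤149).
S7: not dominated (best price).
S8: not dominated.
S9: not dominated.
S10: dominated by S7 (layovers 1≤2, miles earned 3581≥3170, duration 3.7≤8.0, price 124≤810).
S11: dominated by S7 (layovers 1≤1, miles earned 3581≥3314, duration 3.7≤15.7, price 124≤821).
S12: not dominated.
Pareto-optimal: S3, S7, S8, S9, S12 → 5.

5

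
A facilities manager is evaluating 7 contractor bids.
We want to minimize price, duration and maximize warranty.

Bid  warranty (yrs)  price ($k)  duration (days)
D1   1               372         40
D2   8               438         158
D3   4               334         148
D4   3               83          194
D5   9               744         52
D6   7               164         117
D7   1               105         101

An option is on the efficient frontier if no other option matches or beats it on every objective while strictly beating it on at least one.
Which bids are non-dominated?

D1, D2, D4, D5, D6, D7

D1: not dominated (best duration).
D2: not dominated.
D3: dominated by D6 (warranty 7≥4, price 164≤334, duration 117≤148).
D4: not dominated (best price).
D5: not dominated (best warranty).
D6: not dominated.
D7: not dominated.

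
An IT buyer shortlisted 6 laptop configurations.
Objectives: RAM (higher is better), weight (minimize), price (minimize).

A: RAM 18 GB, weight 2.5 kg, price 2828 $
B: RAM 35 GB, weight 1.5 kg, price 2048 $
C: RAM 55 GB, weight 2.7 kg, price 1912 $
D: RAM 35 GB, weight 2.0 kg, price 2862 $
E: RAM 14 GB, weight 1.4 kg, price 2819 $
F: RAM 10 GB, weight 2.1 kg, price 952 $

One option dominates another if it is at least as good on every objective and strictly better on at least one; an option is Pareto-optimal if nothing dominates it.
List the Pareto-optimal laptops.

A: dominated by B (RAM 35≥18, weight 1.5≤2.5, price 2048≤2828).
B: not dominated.
C: not dominated (best RAM).
D: dominated by B (RAM 35≥35, weight 1.5≤2.0, price 2048≤2862).
E: not dominated (best weight).
F: not dominated (best price).

B, C, E, F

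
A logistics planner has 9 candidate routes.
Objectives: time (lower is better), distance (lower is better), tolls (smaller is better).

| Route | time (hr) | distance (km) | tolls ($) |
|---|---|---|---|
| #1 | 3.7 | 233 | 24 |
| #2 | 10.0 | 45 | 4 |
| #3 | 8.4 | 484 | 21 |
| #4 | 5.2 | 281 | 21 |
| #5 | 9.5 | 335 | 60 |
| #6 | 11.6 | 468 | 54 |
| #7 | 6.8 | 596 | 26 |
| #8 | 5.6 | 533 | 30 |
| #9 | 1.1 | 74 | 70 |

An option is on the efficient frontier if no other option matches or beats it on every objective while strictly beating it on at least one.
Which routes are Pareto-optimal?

#1, #2, #4, #9

#1: not dominated.
#2: not dominated (best distance).
#3: dominated by #4 (time 5.2≤8.4, distance 281≤484, tolls 21≤21).
#4: not dominated.
#5: dominated by #1 (time 3.7≤9.5, distance 233≤335, tolls 24≤60).
#6: dominated by #1 (time 3.7≤11.6, distance 233≤468, tolls 24≤54).
#7: dominated by #1 (time 3.7≤6.8, distance 233≤596, tolls 24≤26).
#8: dominated by #1 (time 3.7≤5.6, distance 233≤533, tolls 24≤30).
#9: not dominated (best time).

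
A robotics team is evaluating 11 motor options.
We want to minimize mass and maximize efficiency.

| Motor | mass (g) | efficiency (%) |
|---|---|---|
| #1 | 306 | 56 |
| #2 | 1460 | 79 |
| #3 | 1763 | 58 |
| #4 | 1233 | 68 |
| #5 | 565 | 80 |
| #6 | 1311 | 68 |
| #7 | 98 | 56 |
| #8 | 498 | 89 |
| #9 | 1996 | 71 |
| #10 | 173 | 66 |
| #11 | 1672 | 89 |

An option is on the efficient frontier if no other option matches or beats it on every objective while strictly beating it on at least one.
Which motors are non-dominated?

#1: dominated by #7 (mass 98≤306, efficiency 56≥56).
#2: dominated by #5 (mass 565≤1460, efficiency 80≥79).
#3: dominated by #2 (mass 1460≤1763, efficiency 79≥58).
#4: dominated by #5 (mass 565≤1233, efficiency 80≥68).
#5: dominated by #8 (mass 498≤565, efficiency 89≥80).
#6: dominated by #4 (mass 1233≤1311, efficiency 68≥68).
#7: not dominated (best mass).
#8: not dominated.
#9: dominated by #2 (mass 1460≤1996, efficiency 79≥71).
#10: not dominated.
#11: dominated by #8 (mass 498≤1672, efficiency 89≥89).

#7, #8, #10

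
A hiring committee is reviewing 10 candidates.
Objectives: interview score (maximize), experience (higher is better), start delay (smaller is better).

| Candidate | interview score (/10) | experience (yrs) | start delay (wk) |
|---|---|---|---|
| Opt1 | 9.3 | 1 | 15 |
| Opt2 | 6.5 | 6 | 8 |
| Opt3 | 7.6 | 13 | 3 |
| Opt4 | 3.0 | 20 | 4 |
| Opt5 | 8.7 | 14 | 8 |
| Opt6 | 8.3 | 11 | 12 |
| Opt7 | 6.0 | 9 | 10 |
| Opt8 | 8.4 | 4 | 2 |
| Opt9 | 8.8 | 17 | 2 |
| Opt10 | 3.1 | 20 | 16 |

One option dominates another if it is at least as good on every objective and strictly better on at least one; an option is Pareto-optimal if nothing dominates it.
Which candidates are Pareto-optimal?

Opt1, Opt4, Opt9, Opt10

Opt1: not dominated (best interview score).
Opt2: dominated by Opt3 (interview score 7.6≥6.5, experience 13≥6, start delay 3≤8).
Opt3: dominated by Opt9 (interview score 8.8≥7.6, experience 17≥13, start delay 2≤3).
Opt4: not dominated.
Opt5: dominated by Opt9 (interview score 8.8≥8.7, experience 17≥14, start delay 2≤8).
Opt6: dominated by Opt5 (interview score 8.7≥8.3, experience 14≥11, start delay 8≤12).
Opt7: dominated by Opt3 (interview score 7.6≥6.0, experience 13≥9, start delay 3≤10).
Opt8: dominated by Opt9 (interview score 8.8≥8.4, experience 17≥4, start delay 2≤2).
Opt9: not dominated.
Opt10: not dominated.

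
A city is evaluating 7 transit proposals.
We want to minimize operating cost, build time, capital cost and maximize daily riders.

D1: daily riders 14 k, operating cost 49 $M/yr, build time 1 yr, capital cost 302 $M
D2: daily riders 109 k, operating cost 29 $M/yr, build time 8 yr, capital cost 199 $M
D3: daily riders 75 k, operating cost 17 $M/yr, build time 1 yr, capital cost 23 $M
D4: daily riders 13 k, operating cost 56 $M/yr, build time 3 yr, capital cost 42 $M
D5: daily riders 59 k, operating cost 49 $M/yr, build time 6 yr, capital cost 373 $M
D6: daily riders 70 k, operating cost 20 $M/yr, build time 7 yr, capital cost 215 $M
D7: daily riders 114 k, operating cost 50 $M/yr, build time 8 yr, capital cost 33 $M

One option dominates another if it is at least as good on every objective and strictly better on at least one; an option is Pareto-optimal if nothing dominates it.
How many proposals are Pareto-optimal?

3

D1: dominated by D3 (daily riders 75≥14, operating cost 17≤49, build time 1≤1, capital cost 23≤302).
D2: not dominated.
D3: not dominated (best operating cost).
D4: dominated by D3 (daily riders 75≥13, operating cost 17≤56, build time 1≤3, capital cost 23≤42).
D5: dominated by D3 (daily riders 75≥59, operating cost 17≤49, build time 1≤6, capital cost 23≤373).
D6: dominated by D3 (daily riders 75≥70, operating cost 17≤20, build time 1≤7, capital cost 23≤215).
D7: not dominated (best daily riders).
Pareto-optimal: D2, D3, D7 → 3.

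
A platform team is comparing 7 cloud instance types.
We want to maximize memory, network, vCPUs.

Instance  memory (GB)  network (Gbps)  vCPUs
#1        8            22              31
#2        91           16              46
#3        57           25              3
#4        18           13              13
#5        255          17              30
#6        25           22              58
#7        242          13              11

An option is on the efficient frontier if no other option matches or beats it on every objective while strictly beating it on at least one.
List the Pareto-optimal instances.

#2, #3, #5, #6

#1: dominated by #6 (memory 25≥8, network 22≥22, vCPUs 58≥31).
#2: not dominated.
#3: not dominated (best network).
#4: dominated by #2 (memory 91≥18, network 16≥13, vCPUs 46≥13).
#5: not dominated (best memory).
#6: not dominated (best vCPUs).
#7: dominated by #5 (memory 255≥242, network 17≥13, vCPUs 30≥11).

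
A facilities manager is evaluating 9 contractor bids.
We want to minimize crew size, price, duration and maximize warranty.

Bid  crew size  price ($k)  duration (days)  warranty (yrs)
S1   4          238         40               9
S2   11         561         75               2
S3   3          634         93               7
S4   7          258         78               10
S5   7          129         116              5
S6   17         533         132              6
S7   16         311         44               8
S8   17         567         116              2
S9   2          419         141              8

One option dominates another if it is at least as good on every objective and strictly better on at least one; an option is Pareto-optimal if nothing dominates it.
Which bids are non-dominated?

S1, S3, S4, S5, S9

S1: not dominated (best duration).
S2: dominated by S1 (crew size 4≤11, price 238≤561, duration 40≤75, warranty 9≥2).
S3: not dominated.
S4: not dominated (best warranty).
S5: not dominated (best price).
S6: dominated by S1 (crew size 4≤17, price 238≤533, duration 40≤132, warranty 9≥6).
S7: dominated by S1 (crew size 4≤16, price 238≤311, duration 40≤44, warranty 9≥8).
S8: dominated by S1 (crew size 4≤17, price 238≤567, duration 40≤116, warranty 9≥2).
S9: not dominated (best crew size).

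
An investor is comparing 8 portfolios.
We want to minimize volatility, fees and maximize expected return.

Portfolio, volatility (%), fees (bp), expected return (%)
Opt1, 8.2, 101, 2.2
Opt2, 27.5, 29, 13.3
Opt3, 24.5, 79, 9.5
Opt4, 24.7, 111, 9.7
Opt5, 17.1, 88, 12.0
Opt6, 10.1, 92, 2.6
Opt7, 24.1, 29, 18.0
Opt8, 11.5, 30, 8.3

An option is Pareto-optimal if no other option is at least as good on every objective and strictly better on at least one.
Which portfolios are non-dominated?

Opt1, Opt5, Opt6, Opt7, Opt8

Opt1: not dominated (best volatility).
Opt2: dominated by Opt7 (volatility 24.1≤27.5, fees 29≤29, expected return 18.0≥13.3).
Opt3: dominated by Opt7 (volatility 24.1≤24.5, fees 29≤79, expected return 18.0≥9.5).
Opt4: dominated by Opt5 (volatility 17.1≤24.7, fees 88≤111, expected return 12.0≥9.7).
Opt5: not dominated.
Opt6: not dominated.
Opt7: not dominated (best expected return).
Opt8: not dominated.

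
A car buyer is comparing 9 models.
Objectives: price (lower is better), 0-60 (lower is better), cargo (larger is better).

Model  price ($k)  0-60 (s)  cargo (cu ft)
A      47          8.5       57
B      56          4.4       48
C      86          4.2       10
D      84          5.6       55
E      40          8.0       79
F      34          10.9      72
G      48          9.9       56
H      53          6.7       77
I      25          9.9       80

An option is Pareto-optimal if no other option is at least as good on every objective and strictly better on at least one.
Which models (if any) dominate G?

A: price 47≤48, 0-60 8.5≤9.9, cargo 57≥56 — dominates G.
E: price 40≤48, 0-60 8.0≤9.9, cargo 79≥56 — dominates G.
I: price 25≤48, 0-60 9.9≤9.9, cargo 80≥56 — dominates G.
Others (B, C, D, F, H) are each worse than G on at least one objective.

A, E, I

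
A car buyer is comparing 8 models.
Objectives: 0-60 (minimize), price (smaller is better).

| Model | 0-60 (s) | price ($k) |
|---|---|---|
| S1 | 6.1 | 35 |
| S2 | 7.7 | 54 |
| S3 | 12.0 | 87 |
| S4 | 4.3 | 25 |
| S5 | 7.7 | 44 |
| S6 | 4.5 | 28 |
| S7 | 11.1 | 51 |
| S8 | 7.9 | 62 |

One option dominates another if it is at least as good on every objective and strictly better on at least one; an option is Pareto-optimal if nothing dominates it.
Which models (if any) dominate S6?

S4

S4: 0-60 4.3≤4.5, price 25≤28 — dominates S6.
Others (S1, S2, S3, S5, S7, S8) are each worse than S6 on at least one objective.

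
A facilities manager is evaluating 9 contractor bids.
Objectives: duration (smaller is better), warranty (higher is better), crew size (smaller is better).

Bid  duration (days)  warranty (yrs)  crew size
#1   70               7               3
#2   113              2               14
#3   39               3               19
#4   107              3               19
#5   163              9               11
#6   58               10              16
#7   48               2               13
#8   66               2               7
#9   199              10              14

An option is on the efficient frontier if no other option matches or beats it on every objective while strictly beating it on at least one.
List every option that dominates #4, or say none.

#1: duration 70≤107, warranty 7≥3, crew size 3≤19 — dominates #4.
#3: duration 39≤107, warranty 3≥3, crew size 19≤19 — dominates #4.
#6: duration 58≤107, warranty 10≥3, crew size 16≤19 — dominates #4.
Others (#2, #5, #7, #8, #9) are each worse than #4 on at least one objective.

#1, #3, #6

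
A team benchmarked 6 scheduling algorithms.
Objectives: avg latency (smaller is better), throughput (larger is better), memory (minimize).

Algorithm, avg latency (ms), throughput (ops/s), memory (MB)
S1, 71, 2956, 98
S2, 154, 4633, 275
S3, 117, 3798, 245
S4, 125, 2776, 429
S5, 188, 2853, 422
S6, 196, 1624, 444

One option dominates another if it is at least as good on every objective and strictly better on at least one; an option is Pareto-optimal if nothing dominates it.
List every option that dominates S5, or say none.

S1: avg latency 71≤188, throughput 2956≥2853, memory 98≤422 — dominates S5.
S2: avg latency 154≤188, throughput 4633≥2853, memory 275≤422 — dominates S5.
S3: avg latency 117≤188, throughput 3798≥2853, memory 245≤422 — dominates S5.
Others (S4, S6) are each worse than S5 on at least one objective.

S1, S2, S3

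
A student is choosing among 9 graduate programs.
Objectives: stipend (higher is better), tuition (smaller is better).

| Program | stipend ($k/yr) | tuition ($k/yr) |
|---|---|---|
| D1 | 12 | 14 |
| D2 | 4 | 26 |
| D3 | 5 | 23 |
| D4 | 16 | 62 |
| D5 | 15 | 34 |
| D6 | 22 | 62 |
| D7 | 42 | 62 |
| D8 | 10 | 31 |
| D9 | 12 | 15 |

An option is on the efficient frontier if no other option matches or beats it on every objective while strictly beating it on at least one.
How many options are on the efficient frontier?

3

D1: not dominated (best tuition).
D2: dominated by D1 (stipend 12≥4, tuition 14≤26).
D3: dominated by D1 (stipend 12≥5, tuition 14≤23).
D4: dominated by D6 (stipend 22≥16, tuition 62≤62).
D5: not dominated.
D6: dominated by D7 (stipend 42≥22, tuition 62≤62).
D7: not dominated (best stipend).
D8: dominated by D1 (stipend 12≥10, tuition 14≤31).
D9: dominated by D1 (stipend 12≥12, tuition 14≤15).
Pareto-optimal: D1, D5, D7 → 3.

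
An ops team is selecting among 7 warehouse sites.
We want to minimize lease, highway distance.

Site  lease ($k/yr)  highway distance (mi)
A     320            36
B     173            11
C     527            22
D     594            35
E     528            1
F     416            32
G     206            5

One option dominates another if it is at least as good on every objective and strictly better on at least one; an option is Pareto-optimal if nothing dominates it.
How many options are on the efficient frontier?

A: dominated by B (lease 173≤320, highway distance 11≤36).
B: not dominated (best lease).
C: dominated by B (lease 173≤527, highway distance 11≤22).
D: dominated by B (lease 173≤594, highway distance 11≤35).
E: not dominated (best highway distance).
F: dominated by B (lease 173≤416, highway distance 11≤32).
G: not dominated.
Pareto-optimal: B, E, G → 3.

3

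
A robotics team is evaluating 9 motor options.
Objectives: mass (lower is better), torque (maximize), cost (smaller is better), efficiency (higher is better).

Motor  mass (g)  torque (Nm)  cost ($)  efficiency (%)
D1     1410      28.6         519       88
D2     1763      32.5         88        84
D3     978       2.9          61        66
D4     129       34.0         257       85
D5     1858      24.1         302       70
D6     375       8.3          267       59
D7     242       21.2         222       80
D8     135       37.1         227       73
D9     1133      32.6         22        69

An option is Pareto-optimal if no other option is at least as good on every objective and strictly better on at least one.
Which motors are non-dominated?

D1: not dominated (best efficiency).
D2: not dominated.
D3: not dominated.
D4: not dominated (best mass).
D5: dominated by D2 (mass 1763≤1858, torque 32.5≥24.1, cost 88≤302, efficiency 84≥70).
D6: dominated by D4 (mass 129≤375, torque 34.0≥8.3, cost 257≤267, efficiency 85≥59).
D7: not dominated.
D8: not dominated (best torque).
D9: not dominated (best cost).

D1, D2, D3, D4, D7, D8, D9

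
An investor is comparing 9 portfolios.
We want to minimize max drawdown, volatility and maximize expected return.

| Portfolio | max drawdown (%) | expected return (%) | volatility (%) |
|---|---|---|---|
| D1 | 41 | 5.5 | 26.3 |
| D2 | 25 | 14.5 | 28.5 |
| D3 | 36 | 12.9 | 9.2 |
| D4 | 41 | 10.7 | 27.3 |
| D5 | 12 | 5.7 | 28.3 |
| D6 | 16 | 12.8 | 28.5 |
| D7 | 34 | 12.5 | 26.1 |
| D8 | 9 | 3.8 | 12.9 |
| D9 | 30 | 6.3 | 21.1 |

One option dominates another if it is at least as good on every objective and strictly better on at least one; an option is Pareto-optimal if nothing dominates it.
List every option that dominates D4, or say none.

D3, D7

D3: max drawdown 36≤41, expected return 12.9≥10.7, volatility 9.2≤27.3 — dominates D4.
D7: max drawdown 34≤41, expected return 12.5≥10.7, volatility 26.1≤27.3 — dominates D4.
Others (D1, D2, D5, D6, D8, D9) are each worse than D4 on at least one objective.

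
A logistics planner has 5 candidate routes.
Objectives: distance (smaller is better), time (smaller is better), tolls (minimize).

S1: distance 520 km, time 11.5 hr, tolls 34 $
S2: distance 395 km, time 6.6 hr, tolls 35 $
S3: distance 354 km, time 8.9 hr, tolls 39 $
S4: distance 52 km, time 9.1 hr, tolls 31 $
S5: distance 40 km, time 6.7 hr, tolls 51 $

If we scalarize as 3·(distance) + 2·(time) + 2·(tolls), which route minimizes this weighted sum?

S5

S1: 3·520 + 2·11.5 + 2·34 = 1651.0
S2: 3·395 + 2·6.6 + 2·35 = 1268.2
S3: 3·354 + 2·8.9 + 2·39 = 1157.8
S4: 3·52 + 2·9.1 + 2·31 = 236.2
S5: 3·40 + 2·6.7 + 2·51 = 235.4
Lowest: S5 at 235.4.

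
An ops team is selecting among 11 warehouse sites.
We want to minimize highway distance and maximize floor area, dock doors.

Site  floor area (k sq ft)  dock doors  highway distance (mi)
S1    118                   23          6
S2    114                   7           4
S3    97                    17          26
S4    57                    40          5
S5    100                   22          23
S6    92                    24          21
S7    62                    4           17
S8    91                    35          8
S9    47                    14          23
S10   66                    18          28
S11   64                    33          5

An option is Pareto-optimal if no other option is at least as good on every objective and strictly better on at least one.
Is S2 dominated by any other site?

S1: worse on highway distance (6 vs 4).
S3: worse on floor area (97 vs 114).
S4: worse on floor area (57 vs 114).
S5: worse on floor area (100 vs 114).
S6: worse on floor area (92 vs 114).
S7: worse on floor area (62 vs 114).
S8: worse on floor area (91 vs 114).
S9: worse on floor area (47 vs 114).
S10: worse on floor area (66 vs 114).
S11: worse on floor area (64 vs 114).
No option is at least as good as S2 on every objective and strictly better on one.

No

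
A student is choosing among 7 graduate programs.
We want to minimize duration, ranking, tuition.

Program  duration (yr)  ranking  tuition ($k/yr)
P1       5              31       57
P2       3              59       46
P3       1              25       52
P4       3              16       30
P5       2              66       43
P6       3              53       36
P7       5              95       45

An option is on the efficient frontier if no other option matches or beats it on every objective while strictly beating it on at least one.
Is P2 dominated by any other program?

Yes

P4 vs P2: duration 3≤3, ranking 16≤59, tuition 30≤46 — P4 is at least as good on every objective and strictly better on at least one, so P4 dominates P2.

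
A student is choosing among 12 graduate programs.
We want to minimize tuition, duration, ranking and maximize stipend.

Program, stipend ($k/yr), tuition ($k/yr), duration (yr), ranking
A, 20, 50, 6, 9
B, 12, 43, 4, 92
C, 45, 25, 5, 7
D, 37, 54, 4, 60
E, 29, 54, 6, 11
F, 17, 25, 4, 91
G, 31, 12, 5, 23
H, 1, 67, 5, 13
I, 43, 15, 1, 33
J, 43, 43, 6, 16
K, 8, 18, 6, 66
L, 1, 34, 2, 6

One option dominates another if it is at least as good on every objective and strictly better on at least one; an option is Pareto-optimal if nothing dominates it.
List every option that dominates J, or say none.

C

C: stipend 45≥43, tuition 25≤43, duration 5≤6, ranking 7≤16 — dominates J.
Others (A, B, D, E, F, G, H, I, K, L) are each worse than J on at least one objective.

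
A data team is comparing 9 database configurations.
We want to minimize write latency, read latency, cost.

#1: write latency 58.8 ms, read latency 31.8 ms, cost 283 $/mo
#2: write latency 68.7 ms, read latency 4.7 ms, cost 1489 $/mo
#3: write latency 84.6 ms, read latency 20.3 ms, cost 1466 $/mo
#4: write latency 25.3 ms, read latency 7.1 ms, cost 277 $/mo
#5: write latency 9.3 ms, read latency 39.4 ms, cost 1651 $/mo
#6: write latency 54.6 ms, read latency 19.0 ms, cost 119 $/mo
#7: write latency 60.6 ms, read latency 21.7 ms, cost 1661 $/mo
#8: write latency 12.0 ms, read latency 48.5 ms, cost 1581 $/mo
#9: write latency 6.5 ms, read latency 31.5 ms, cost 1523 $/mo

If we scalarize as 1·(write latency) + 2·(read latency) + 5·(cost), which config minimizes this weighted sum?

#6

#1: 1·58.8 + 2·31.8 + 5·283 = 1537.4
#2: 1·68.7 + 2·4.7 + 5·1489 = 7523.1
#3: 1·84.6 + 2·20.3 + 5·1466 = 7455.2
#4: 1·25.3 + 2·7.1 + 5·277 = 1424.5
#5: 1·9.3 + 2·39.4 + 5·1651 = 8343.1
#6: 1·54.6 + 2·19.0 + 5·119 = 687.6
#7: 1·60.6 + 2·21.7 + 5·1661 = 8409.0
#8: 1·12.0 + 2·48.5 + 5·1581 = 8014.0
#9: 1·6.5 + 2·31.5 + 5·1523 = 7684.5
Lowest: #6 at 687.6.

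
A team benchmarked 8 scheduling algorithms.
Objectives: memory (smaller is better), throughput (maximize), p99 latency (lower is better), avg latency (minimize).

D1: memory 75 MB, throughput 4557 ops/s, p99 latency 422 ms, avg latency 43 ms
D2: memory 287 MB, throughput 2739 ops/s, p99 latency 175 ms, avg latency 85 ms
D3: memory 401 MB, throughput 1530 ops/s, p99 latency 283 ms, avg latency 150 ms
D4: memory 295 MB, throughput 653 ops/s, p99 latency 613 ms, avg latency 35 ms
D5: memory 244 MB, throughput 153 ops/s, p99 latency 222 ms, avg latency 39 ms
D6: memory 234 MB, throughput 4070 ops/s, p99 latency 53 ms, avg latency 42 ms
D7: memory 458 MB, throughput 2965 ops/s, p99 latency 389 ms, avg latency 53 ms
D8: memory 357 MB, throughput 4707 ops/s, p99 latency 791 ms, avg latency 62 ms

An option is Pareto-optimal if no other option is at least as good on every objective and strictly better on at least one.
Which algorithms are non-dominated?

D1, D4, D5, D6, D8

D1: not dominated (best memory).
D2: dominated by D6 (memory 234≤287, throughput 4070≥2739, p99 latency 53≤175, avg latency 42≤85).
D3: dominated by D2 (memory 287≤401, throughput 2739≥1530, p99 latency 175≤283, avg latency 85≤150).
D4: not dominated (best avg latency).
D5: not dominated.
D6: not dominated (best p99 latency).
D7: dominated by D6 (memory 234≤458, throughput 4070≥2965, p99 latency 53≤389, avg latency 42≤53).
D8: not dominated (best throughput).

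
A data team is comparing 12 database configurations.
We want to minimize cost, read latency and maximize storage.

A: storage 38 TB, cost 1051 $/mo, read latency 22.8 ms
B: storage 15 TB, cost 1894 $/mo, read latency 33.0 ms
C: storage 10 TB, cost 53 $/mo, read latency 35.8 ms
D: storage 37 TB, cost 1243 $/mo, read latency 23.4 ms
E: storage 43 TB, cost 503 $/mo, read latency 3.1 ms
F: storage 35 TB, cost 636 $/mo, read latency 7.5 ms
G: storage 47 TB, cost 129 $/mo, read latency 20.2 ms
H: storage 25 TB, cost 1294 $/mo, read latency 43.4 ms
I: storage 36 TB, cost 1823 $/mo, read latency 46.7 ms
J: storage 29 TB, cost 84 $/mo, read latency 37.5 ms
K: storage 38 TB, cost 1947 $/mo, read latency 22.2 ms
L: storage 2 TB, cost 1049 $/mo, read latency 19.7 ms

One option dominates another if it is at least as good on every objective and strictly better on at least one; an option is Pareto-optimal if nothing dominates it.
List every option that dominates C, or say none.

A: worse on cost (1051 vs 53).
B: worse on cost (1894 vs 53).
D: worse on cost (1243 vs 53).
E: worse on cost (503 vs 53).
F: worse on cost (636 vs 53).
G: worse on cost (129 vs 53).
H: worse on cost (1294 vs 53).
I: worse on cost (1823 vs 53).
J: worse on cost (84 vs 53).
K: worse on cost (1947 vs 53).
L: worse on storage (2 vs 10).
No option dominates C.

none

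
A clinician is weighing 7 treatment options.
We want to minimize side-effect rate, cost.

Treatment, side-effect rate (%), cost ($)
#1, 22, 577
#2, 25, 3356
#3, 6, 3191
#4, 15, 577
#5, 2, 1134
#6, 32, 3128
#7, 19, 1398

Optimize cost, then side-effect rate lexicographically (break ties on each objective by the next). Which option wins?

First minimize cost: best is 577, kept {#1, #4}.
Then minimize side-effect rate: best is 15, kept {#4}.

#4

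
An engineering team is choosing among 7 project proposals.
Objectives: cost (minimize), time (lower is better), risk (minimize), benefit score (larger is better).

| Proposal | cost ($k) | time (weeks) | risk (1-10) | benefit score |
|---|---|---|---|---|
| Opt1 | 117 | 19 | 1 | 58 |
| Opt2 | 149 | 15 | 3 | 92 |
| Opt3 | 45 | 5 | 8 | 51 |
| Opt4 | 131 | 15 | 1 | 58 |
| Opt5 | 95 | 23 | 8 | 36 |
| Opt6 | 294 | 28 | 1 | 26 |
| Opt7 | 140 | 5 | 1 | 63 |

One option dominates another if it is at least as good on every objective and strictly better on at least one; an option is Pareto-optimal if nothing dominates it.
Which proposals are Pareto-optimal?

Opt1, Opt2, Opt3, Opt4, Opt7

Opt1: not dominated.
Opt2: not dominated (best benefit score).
Opt3: not dominated (best cost).
Opt4: not dominated.
Opt5: dominated by Opt3 (cost 45≤95, time 5≤23, risk 8≤8, benefit score 51≥36).
Opt6: dominated by Opt1 (cost 117≤294, time 19≤28, risk 1≤1, benefit score 58≥26).
Opt7: not dominated.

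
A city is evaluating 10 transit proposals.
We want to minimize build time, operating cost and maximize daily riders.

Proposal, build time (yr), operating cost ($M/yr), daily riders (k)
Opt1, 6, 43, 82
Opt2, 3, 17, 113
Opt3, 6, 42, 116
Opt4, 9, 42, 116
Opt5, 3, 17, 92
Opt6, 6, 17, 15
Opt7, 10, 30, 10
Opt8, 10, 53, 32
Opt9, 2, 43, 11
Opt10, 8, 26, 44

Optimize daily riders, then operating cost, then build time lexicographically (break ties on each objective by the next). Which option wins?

First maximize daily riders: best is 116, kept {Opt3, Opt4}.
Then minimize operating cost: best is 42, kept {Opt3, Opt4}.
Then minimize build time: best is 6, kept {Opt3}.

Opt3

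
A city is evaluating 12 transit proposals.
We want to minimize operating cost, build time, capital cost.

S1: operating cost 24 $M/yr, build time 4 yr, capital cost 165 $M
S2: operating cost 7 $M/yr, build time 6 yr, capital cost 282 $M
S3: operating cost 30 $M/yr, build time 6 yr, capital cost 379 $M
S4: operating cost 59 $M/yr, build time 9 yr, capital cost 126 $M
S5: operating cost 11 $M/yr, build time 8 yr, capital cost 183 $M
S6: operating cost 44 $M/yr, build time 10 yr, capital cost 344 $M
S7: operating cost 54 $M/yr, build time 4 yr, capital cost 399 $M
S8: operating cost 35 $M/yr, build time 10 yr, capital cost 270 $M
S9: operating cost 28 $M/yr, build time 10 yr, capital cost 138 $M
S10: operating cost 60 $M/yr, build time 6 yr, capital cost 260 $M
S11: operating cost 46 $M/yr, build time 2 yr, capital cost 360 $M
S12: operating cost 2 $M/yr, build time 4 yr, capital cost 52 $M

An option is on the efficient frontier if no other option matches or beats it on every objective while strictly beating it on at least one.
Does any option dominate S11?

No

S1: worse on build time (4 vs 2).
S2: worse on build time (6 vs 2).
S3: worse on build time (6 vs 2).
S4: worse on operating cost (59 vs 46).
S5: worse on build time (8 vs 2).
S6: worse on build time (10 vs 2).
S7: worse on operating cost (54 vs 46).
S8: worse on build time (10 vs 2).
S9: worse on build time (10 vs 2).
S10: worse on operating cost (60 vs 46).
S12: worse on build time (4 vs 2).
No option is at least as good as S11 on every objective and strictly better on one.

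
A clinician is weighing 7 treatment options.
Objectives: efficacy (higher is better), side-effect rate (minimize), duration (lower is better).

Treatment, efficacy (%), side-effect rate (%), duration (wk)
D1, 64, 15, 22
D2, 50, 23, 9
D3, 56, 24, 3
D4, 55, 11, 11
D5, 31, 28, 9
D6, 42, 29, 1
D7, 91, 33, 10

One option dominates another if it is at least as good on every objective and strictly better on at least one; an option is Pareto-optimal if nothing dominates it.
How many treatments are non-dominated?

D1: not dominated.
D2: not dominated.
D3: not dominated.
D4: not dominated (best side-effect rate).
D5: dominated by D2 (efficacy 50≥31, side-effect rate 23≤28, duration 9≤9).
D6: not dominated (best duration).
D7: not dominated (best efficacy).
Pareto-optimal: D1, D2, D3, D4, D6, D7 → 6.

6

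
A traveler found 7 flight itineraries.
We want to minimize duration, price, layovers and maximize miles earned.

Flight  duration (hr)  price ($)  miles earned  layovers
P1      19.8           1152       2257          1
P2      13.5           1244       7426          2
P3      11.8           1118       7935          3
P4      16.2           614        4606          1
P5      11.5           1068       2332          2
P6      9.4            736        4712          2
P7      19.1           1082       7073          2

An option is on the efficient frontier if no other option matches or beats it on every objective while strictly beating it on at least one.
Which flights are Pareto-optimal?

P2, P3, P4, P6, P7

P1: dominated by P4 (duration 16.2≤19.8, price 614≤1152, miles earned 4606≥2257, layovers 1≤1).
P2: not dominated.
P3: not dominated (best miles earned).
P4: not dominated (best price).
P5: dominated by P6 (duration 9.4≤11.5, price 736≤1068, miles earned 4712≥2332, layovers 2≤2).
P6: not dominated (best duration).
P7: not dominated.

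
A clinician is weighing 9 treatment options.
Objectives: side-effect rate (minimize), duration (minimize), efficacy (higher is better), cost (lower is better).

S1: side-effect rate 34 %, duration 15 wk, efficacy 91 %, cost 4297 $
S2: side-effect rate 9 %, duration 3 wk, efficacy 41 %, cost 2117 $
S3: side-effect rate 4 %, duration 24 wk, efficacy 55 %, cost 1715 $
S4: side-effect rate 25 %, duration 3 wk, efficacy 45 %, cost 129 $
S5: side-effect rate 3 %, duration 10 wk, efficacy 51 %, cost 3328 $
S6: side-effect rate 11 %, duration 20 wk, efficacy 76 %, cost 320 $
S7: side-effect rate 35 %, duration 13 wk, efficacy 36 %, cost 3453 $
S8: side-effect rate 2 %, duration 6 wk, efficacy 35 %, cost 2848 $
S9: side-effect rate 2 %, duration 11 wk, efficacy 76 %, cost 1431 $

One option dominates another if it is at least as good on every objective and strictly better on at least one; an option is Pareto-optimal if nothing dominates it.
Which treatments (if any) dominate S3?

S9

S9: side-effect rate 2≤4, duration 11≤24, efficacy 76≥55, cost 1431≤1715 — dominates S3.
Others (S1, S2, S4, S5, S6, S7, S8) are each worse than S3 on at least one objective.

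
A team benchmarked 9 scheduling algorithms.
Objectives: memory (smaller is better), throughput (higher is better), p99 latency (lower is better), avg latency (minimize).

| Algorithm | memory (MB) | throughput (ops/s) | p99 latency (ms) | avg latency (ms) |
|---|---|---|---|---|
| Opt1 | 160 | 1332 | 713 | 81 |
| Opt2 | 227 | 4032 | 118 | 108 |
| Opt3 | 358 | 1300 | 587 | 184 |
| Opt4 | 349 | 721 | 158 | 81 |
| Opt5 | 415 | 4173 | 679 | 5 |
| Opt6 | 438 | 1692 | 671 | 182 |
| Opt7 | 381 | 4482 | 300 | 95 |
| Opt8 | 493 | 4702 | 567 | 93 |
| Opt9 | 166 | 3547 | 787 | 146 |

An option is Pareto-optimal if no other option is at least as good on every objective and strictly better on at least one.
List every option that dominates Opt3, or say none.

Opt2: memory 227≤358, throughput 4032≥1300, p99 latency 118≤587, avg latency 108≤184 — dominates Opt3.
Others (Opt1, Opt4, Opt5, Opt6, Opt7, Opt8, Opt9) are each worse than Opt3 on at least one objective.

Opt2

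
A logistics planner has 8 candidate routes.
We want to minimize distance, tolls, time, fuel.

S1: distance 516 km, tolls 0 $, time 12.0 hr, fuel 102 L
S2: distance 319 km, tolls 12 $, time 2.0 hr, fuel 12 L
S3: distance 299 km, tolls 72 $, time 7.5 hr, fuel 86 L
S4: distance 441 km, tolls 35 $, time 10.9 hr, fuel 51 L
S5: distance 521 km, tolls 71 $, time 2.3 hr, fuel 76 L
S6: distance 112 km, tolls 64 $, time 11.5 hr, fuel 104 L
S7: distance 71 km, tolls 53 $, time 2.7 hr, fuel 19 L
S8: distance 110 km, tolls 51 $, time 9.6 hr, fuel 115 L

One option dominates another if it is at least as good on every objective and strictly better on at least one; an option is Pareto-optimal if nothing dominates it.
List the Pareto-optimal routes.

S1: not dominated (best tolls).
S2: not dominated (best time).
S3: dominated by S7 (distance 71≤299, tolls 53≤72, time 2.7≤7.5, fuel 19≤86).
S4: dominated by S2 (distance 319≤441, tolls 12≤35, time 2.0≤10.9, fuel 12≤51).
S5: dominated by S2 (distance 319≤521, tolls 12≤71, time 2.0≤2.3, fuel 12≤76).
S6: dominated by S7 (distance 71≤112, tolls 53≤64, time 2.7≤11.5, fuel 19≤104).
S7: not dominated (best distance).
S8: not dominated.

S1, S2, S7, S8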